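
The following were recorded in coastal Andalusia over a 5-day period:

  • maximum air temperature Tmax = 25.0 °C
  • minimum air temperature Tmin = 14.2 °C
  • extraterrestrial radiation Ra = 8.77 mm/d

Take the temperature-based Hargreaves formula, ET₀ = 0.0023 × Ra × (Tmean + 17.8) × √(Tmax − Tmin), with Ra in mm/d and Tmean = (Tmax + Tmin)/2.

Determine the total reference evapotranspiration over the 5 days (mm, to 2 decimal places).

12.40 mm

Tmean = (25.0 + 14.2)/2 = 19.60 °C
ET₀ = 0.0023 × 8.77 × (19.60 + 17.8) × √10.8 = 0.0023 × 8.77 × 37.40 × 3.2863 = 2.4792 mm/d
Over 5 days: 2.4792 × 5 = 12.396 mm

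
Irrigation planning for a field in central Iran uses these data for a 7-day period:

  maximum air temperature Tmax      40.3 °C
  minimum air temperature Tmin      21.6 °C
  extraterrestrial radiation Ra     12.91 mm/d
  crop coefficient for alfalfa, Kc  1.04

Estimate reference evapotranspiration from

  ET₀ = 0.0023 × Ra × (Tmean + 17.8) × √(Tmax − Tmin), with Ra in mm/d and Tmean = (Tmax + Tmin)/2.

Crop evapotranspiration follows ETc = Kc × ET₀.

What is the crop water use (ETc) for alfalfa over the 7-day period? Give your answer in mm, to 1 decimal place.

45.6 mm

Tmean = (40.3 + 21.6)/2 = 30.95 °C
ET₀ = 0.0023 × 12.91 × (30.95 + 17.8) × √18.7 = 0.0023 × 12.91 × 48.75 × 4.3243 = 6.2596 mm/d
ETc = Kc × ET₀ = 1.04 × 6.2596 = 6.5100 mm/d
Over 7 days: 6.5100 × 7 = 45.570 mm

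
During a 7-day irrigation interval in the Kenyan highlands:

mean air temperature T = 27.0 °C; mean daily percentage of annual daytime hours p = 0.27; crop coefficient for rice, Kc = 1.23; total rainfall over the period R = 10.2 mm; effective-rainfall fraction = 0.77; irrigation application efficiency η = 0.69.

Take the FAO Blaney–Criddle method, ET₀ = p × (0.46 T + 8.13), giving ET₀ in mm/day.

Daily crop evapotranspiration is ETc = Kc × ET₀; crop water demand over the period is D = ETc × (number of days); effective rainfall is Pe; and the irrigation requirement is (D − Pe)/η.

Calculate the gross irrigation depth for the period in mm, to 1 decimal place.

57.9 mm

ET₀ = 0.27 × (0.46 × 27.0 + 8.13) = 0.27 × 20.550 = 5.5485 mm/d
ETc = Kc × ET₀ = 1.23 × 5.5485 = 6.8247 mm/d
Crop demand D = ETc × 7 d = 6.8247 × 7 = 47.773 mm
Pe = 0.77 × 10.2 = 7.854 mm
D − Pe = 47.773 − 7.854 = 39.919 mm
Gross irrigation = 39.919 / 0.69 = 57.854 mm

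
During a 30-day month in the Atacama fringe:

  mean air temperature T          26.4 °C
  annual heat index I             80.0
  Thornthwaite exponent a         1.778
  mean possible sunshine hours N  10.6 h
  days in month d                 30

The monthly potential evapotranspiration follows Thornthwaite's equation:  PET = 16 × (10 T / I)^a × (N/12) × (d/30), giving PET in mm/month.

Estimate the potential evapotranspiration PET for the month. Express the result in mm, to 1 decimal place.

118.1 mm

10T/I = 10 × 26.4 / 80.0 = 3.3000
(10T/I)^a = 3.3000^1.778 = 8.3544
Uncorrected PET = 16 × 8.3544 = 133.670 mm
Correction = (N/12)(d/30) = (10.6/12)(30/30) = 0.8833
PET = 133.670 × 0.8833 = 118.071 mm/month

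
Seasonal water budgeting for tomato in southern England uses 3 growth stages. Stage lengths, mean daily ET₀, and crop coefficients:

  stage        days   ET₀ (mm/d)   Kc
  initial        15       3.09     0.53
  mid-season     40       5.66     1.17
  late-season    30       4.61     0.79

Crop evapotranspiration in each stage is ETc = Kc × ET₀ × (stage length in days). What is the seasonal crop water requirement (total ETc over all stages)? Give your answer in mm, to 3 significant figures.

initial: 0.53 × 3.09 × 15 = 24.57 mm
mid-season: 1.17 × 5.66 × 40 = 264.89 mm
late-season: 0.79 × 4.61 × 30 = 109.26 mm
Seasonal total = 398.72 mm

399 mm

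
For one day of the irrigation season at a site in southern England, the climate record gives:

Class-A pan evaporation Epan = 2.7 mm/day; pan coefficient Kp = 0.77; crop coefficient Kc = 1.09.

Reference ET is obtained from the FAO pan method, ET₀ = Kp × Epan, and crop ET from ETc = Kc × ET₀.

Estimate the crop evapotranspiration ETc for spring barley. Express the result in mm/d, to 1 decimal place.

ET₀ = 0.77 × 2.7 = 2.0790 mm/d
ETc = Kc × ET₀ = 1.09 × 2.0790 = 2.2661 mm/d

2.3 mm/d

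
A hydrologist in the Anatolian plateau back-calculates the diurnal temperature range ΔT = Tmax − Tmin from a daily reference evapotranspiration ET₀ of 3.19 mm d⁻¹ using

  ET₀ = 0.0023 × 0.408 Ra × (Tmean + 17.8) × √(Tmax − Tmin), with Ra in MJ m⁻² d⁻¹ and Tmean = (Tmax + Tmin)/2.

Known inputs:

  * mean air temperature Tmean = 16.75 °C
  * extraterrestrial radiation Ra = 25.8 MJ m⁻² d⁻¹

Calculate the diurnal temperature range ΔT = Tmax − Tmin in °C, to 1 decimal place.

√ΔT = ET₀ / [0.0023 × 0.408 × Ra × (Tmean+17.8)] = 3.19 / (0.0023 × 10.5264 × 34.55) = 3.8136
ΔT = 3.8136² = 14.544 °C

14.5 °C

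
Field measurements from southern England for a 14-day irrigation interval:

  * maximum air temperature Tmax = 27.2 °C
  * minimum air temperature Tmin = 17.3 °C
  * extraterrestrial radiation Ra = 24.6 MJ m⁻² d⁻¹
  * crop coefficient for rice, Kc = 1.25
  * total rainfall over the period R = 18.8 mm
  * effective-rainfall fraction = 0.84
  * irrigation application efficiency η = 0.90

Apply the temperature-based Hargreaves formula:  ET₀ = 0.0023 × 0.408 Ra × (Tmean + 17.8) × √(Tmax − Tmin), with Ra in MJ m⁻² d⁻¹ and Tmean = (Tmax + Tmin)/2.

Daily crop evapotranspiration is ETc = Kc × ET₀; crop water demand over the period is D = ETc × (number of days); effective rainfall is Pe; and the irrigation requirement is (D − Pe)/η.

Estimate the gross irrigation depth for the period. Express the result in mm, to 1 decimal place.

39.0 mm

Tmean = (27.2 + 17.3)/2 = 22.25 °C
0.408 Ra = 0.408 × 24.6 = 10.0368 mm/d equivalent
ET₀ = 0.0023 × 10.0368 × (22.25 + 17.8) × √9.9 = 0.0023 × 10.0368 × 40.05 × 3.1464 = 2.9090 mm/d
ETc = Kc × ET₀ = 1.25 × 2.9090 = 3.6363 mm/d
Crop demand D = ETc × 14 d = 3.6363 × 14 = 50.908 mm
Pe = 0.84 × 18.8 = 15.792 mm
D − Pe = 50.908 − 15.792 = 35.116 mm
Gross irrigation = 35.116 / 0.90 = 39.018 mm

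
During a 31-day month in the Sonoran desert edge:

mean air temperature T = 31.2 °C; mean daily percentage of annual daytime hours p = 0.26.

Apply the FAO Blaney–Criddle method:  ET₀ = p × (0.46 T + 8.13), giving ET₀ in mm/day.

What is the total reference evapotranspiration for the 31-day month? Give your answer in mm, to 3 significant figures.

181 mm

ET₀ = 0.26 × (0.46 × 31.2 + 8.13) = 0.26 × 22.482 = 5.8453 mm/d
Monthly total = 5.8453 × 31 = 181.204 mm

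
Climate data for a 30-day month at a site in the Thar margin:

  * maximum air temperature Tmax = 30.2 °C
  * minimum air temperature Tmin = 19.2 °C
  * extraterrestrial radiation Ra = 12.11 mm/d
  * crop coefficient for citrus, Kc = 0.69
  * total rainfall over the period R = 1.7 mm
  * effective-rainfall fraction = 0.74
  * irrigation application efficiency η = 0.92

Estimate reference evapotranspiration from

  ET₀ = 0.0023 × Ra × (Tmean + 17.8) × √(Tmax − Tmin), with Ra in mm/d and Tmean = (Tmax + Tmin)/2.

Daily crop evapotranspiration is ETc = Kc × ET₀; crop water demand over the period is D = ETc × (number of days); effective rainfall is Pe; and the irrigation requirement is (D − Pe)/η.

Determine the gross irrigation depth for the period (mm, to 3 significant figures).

Tmean = (30.2 + 19.2)/2 = 24.70 °C
ET₀ = 0.0023 × 12.11 × (24.70 + 17.8) × √11.0 = 0.0023 × 12.11 × 42.50 × 3.3166 = 3.9260 mm/d
ETc = Kc × ET₀ = 0.69 × 3.9260 = 2.7089 mm/d
Crop demand D = ETc × 30 d = 2.7089 × 30 = 81.267 mm
Pe = 0.74 × 1.7 = 1.258 mm
D − Pe = 81.267 − 1.258 = 80.009 mm
Gross irrigation = 80.009 / 0.92 = 86.966 mm

87.0 mm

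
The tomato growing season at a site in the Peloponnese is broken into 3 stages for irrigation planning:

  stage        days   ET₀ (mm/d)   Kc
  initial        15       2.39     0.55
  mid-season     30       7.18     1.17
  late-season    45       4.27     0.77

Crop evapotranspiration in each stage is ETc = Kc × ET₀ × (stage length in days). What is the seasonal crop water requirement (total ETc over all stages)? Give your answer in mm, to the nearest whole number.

initial: 0.55 × 2.39 × 15 = 19.72 mm
mid-season: 1.17 × 7.18 × 30 = 252.02 mm
late-season: 0.77 × 4.27 × 45 = 147.96 mm
Seasonal total = 419.70 mm

420 mm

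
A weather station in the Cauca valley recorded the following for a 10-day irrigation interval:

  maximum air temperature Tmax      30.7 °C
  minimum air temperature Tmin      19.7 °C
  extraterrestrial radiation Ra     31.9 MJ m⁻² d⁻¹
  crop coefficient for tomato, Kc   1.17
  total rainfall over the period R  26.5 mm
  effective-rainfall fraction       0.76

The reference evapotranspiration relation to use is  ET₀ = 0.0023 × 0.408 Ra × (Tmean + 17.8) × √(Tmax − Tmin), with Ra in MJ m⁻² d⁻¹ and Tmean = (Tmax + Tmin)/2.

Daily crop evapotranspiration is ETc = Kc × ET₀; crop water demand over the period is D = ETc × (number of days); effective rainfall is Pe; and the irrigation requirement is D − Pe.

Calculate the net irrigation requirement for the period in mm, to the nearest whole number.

Tmean = (30.7 + 19.7)/2 = 25.20 °C
0.408 Ra = 0.408 × 31.9 = 13.0152 mm/d equivalent
ET₀ = 0.0023 × 13.0152 × (25.20 + 17.8) × √11.0 = 0.0023 × 13.0152 × 43.00 × 3.3166 = 4.2691 mm/d
ETc = Kc × ET₀ = 1.17 × 4.2691 = 4.9948 mm/d
Crop demand D = ETc × 10 d = 4.9948 × 10 = 49.948 mm
Pe = 0.76 × 26.5 = 20.140 mm
D − Pe = 49.948 − 20.140 = 29.808 mm

30 mm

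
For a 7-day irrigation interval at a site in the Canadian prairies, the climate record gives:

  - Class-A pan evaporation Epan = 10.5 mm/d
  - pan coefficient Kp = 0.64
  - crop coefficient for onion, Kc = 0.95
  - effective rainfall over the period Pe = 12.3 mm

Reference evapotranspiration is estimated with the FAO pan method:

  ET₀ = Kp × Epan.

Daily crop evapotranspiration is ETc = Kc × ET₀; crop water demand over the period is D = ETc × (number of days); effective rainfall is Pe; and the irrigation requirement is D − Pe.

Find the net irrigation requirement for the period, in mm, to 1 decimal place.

ET₀ = 0.64 × 10.5 = 6.7200 mm/d
ETc = Kc × ET₀ = 0.95 × 6.7200 = 6.3840 mm/d
Crop demand D = ETc × 7 d = 6.3840 × 7 = 44.688 mm
D − Pe = 44.688 − 12.3 = 32.388 mm

32.4 mm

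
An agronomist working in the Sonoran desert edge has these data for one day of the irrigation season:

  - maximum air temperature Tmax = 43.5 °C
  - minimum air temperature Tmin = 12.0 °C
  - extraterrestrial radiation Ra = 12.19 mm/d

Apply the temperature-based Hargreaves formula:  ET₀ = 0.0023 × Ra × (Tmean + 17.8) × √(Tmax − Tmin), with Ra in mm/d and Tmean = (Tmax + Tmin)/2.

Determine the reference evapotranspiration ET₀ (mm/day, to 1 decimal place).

7.2 mm/day

Tmean = (43.5 + 12.0)/2 = 27.75 °C
ET₀ = 0.0023 × 12.19 × (27.75 + 17.8) × √31.5 = 0.0023 × 12.19 × 45.55 × 5.6125 = 7.1676 mm/d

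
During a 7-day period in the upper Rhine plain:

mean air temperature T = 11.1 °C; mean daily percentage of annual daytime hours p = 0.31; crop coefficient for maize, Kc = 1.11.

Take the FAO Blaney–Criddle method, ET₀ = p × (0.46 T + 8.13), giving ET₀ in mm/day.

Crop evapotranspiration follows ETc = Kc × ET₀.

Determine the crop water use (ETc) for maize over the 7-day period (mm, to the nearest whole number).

ET₀ = 0.31 × (0.46 × 11.1 + 8.13) = 0.31 × 13.236 = 4.1032 mm/d
ETc = Kc × ET₀ = 1.11 × 4.1032 = 4.5546 mm/d
Over 7 days: 4.5546 × 7 = 31.882 mm

32 mm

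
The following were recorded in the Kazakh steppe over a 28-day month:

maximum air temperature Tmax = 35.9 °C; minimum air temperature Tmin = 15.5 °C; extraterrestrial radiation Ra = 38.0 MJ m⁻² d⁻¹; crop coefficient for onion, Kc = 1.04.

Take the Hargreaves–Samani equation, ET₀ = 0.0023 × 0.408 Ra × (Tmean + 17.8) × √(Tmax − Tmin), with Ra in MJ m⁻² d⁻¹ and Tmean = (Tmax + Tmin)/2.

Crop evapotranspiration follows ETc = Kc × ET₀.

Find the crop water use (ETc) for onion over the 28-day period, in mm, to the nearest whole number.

204 mm

Tmean = (35.9 + 15.5)/2 = 25.70 °C
0.408 Ra = 0.408 × 38.0 = 15.5040 mm/d equivalent
ET₀ = 0.0023 × 15.5040 × (25.70 + 17.8) × √20.4 = 0.0023 × 15.5040 × 43.50 × 4.5166 = 7.0060 mm/d
ETc = Kc × ET₀ = 1.04 × 7.0060 = 7.2862 mm/d
Over 28 days: 7.2862 × 28 = 204.014 mm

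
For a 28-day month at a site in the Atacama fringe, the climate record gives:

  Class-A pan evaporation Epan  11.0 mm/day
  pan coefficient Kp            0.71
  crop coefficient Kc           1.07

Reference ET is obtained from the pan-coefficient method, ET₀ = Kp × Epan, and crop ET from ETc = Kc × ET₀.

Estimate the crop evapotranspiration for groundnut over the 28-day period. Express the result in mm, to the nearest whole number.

ET₀ = 0.71 × 11.0 = 7.8100 mm/d
ETc = Kc × ET₀ = 1.07 × 7.8100 = 8.3567 mm/d
Over 28 days: 8.3567 × 28 = 233.988 mm

234 mm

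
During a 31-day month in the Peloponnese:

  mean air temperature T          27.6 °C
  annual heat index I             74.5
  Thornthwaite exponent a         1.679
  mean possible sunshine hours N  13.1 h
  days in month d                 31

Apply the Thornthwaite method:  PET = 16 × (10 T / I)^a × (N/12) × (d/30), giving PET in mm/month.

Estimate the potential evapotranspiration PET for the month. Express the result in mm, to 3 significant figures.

163 mm

10T/I = 10 × 27.6 / 74.5 = 3.7047
(10T/I)^a = 3.7047^1.679 = 9.0144
Uncorrected PET = 16 × 9.0144 = 144.230 mm
Correction = (N/12)(d/30) = (13.1/12)(31/30) = 1.1281
PET = 144.230 × 1.1281 = 162.706 mm/month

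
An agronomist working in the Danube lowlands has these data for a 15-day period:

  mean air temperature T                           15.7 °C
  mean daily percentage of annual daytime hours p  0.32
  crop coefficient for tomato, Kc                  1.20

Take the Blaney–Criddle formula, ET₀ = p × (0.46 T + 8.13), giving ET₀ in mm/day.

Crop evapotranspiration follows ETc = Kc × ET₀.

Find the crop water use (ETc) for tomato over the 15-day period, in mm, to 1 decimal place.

88.4 mm

ET₀ = 0.32 × (0.46 × 15.7 + 8.13) = 0.32 × 15.352 = 4.9126 mm/d
ETc = Kc × ET₀ = 1.20 × 4.9126 = 5.8951 mm/d
Over 15 days: 5.8951 × 15 = 88.427 mm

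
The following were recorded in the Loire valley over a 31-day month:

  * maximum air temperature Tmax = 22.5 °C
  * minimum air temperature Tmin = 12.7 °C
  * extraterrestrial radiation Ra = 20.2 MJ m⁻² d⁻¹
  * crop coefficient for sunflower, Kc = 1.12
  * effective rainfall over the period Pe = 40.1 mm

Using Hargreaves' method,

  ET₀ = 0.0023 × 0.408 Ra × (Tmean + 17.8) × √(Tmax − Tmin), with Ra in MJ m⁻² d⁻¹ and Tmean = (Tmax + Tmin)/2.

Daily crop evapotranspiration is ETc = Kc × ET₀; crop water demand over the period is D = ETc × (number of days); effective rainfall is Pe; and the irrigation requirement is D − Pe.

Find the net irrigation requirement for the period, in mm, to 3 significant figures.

Tmean = (22.5 + 12.7)/2 = 17.60 °C
0.408 Ra = 0.408 × 20.2 = 8.2416 mm/d equivalent
ET₀ = 0.0023 × 8.2416 × (17.60 + 17.8) × √9.8 = 0.0023 × 8.2416 × 35.40 × 3.1305 = 2.1007 mm/d
ETc = Kc × ET₀ = 1.12 × 2.1007 = 2.3528 mm/d
Crop demand D = ETc × 31 d = 2.3528 × 31 = 72.937 mm
D − Pe = 72.937 − 40.1 = 32.837 mm

32.8 mm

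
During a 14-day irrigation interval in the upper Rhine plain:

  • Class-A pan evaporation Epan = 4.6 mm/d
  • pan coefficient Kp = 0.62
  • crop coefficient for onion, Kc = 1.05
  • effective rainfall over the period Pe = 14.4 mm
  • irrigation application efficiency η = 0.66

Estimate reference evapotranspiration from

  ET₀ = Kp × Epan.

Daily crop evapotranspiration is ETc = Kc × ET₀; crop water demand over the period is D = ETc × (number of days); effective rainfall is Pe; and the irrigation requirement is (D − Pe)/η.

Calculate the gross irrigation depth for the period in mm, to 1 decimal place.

ET₀ = 0.62 × 4.6 = 2.8520 mm/d
ETc = Kc × ET₀ = 1.05 × 2.8520 = 2.9946 mm/d
Crop demand D = ETc × 14 d = 2.9946 × 14 = 41.924 mm
D − Pe = 41.924 − 14.4 = 27.524 mm
Gross irrigation = 27.524 / 0.66 = 41.703 mm

41.7 mm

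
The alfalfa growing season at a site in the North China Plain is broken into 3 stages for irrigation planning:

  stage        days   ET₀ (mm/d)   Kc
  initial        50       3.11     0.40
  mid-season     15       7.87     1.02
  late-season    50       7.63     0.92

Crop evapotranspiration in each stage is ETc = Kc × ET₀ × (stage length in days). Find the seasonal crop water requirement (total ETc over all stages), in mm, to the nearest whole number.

initial: 0.40 × 3.11 × 50 = 62.20 mm
mid-season: 1.02 × 7.87 × 15 = 120.41 mm
late-season: 0.92 × 7.63 × 50 = 350.98 mm
Seasonal total = 533.59 mm

534 mm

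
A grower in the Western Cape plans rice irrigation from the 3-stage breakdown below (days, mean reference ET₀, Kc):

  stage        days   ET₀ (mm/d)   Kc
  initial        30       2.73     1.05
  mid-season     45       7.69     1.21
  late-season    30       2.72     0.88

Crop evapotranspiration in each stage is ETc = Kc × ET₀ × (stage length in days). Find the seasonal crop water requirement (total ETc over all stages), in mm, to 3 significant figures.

initial: 1.05 × 2.73 × 30 = 86.00 mm
mid-season: 1.21 × 7.69 × 45 = 418.72 mm
late-season: 0.88 × 2.72 × 30 = 71.81 mm
Seasonal total = 576.53 mm

577 mm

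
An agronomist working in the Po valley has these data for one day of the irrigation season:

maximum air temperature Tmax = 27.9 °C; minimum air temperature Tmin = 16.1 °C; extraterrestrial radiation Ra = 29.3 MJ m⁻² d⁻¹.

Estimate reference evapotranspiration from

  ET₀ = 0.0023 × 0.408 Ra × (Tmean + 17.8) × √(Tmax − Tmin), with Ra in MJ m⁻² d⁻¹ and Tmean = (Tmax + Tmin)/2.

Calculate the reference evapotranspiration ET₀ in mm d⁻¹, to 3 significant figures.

3.76 mm d⁻¹

Tmean = (27.9 + 16.1)/2 = 22.00 °C
0.408 Ra = 0.408 × 29.3 = 11.9544 mm/d equivalent
ET₀ = 0.0023 × 11.9544 × (22.00 + 17.8) × √11.8 = 0.0023 × 11.9544 × 39.80 × 3.4351 = 3.7590 mm/d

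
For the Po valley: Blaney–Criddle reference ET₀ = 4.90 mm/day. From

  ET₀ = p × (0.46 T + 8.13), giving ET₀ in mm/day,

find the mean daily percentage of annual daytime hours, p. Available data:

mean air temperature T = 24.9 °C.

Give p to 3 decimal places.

0.250

p = ET₀ / (0.46 T + 8.13) = 4.90 / (0.46 × 24.9 + 8.13) = 4.90 / 19.584 = 0.2502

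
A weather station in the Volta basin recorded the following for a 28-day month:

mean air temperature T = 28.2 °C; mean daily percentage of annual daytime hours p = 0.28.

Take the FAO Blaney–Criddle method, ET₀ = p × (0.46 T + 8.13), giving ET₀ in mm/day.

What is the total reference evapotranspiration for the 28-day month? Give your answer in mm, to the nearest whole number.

ET₀ = 0.28 × (0.46 × 28.2 + 8.13) = 0.28 × 21.102 = 5.9086 mm/d
Monthly total = 5.9086 × 28 = 165.441 mm

165 mm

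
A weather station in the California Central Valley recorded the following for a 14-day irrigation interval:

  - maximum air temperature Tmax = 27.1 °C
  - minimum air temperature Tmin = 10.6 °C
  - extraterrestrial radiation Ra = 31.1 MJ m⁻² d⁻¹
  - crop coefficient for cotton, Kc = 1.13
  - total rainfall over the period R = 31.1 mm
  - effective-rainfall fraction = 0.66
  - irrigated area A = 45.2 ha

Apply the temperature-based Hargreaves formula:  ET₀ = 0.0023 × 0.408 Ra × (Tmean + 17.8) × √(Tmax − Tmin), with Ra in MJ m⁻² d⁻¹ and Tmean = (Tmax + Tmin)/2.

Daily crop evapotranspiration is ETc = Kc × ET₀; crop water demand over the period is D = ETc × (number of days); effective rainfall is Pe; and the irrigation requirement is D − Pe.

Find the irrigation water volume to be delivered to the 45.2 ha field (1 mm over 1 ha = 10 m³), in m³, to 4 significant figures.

Tmean = (27.1 + 10.6)/2 = 18.85 °C
0.408 Ra = 0.408 × 31.1 = 12.6888 mm/d equivalent
ET₀ = 0.0023 × 12.6888 × (18.85 + 17.8) × √16.5 = 0.0023 × 12.6888 × 36.65 × 4.0620 = 4.3447 mm/d
ETc = Kc × ET₀ = 1.13 × 4.3447 = 4.9095 mm/d
Crop demand D = ETc × 14 d = 4.9095 × 14 = 68.733 mm
Pe = 0.66 × 31.1 = 20.526 mm
D − Pe = 68.733 − 20.526 = 48.207 mm
Volume = 48.207 mm × 45.2 ha × 10 = 21789.6 m³

21790 m³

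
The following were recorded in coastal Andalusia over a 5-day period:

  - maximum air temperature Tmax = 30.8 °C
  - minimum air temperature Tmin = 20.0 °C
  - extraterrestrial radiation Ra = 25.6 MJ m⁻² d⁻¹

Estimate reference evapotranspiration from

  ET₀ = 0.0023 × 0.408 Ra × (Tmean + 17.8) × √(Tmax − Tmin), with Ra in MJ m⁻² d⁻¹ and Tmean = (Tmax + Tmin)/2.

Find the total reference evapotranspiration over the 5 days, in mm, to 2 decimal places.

17.05 mm

Tmean = (30.8 + 20.0)/2 = 25.40 °C
0.408 Ra = 0.408 × 25.6 = 10.4448 mm/d equivalent
ET₀ = 0.0023 × 10.4448 × (25.40 + 17.8) × √10.8 = 0.0023 × 10.4448 × 43.20 × 3.2863 = 3.4105 mm/d
Over 5 days: 3.4105 × 5 = 17.053 mm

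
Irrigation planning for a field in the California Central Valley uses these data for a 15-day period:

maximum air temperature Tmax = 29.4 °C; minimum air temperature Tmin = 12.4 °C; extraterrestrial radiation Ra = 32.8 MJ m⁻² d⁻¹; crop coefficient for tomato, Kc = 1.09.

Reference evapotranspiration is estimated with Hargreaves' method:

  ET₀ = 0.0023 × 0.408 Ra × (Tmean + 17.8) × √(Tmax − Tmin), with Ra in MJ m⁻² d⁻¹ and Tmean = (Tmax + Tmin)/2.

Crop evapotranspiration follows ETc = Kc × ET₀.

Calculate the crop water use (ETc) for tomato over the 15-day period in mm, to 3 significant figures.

Tmean = (29.4 + 12.4)/2 = 20.90 °C
0.408 Ra = 0.408 × 32.8 = 13.3824 mm/d equivalent
ET₀ = 0.0023 × 13.3824 × (20.90 + 17.8) × √17.0 = 0.0023 × 13.3824 × 38.70 × 4.1231 = 4.9113 mm/d
ETc = Kc × ET₀ = 1.09 × 4.9113 = 5.3533 mm/d
Over 15 days: 5.3533 × 15 = 80.300 mm

80.3 mm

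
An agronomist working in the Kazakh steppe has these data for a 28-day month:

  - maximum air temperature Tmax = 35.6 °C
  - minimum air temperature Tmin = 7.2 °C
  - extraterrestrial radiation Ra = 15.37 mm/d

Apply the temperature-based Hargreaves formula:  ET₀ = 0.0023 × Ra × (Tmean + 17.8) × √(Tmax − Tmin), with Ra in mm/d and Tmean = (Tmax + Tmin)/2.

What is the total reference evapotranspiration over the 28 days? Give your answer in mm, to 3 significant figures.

207 mm

Tmean = (35.6 + 7.2)/2 = 21.40 °C
ET₀ = 0.0023 × 15.37 × (21.40 + 17.8) × √28.4 = 0.0023 × 15.37 × 39.20 × 5.3292 = 7.3850 mm/d
Over 28 days: 7.3850 × 28 = 206.780 mm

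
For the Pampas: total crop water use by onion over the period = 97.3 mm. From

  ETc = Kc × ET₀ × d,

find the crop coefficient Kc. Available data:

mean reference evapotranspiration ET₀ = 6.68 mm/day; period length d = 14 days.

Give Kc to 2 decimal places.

1.04

ETc = Kc × ET₀ × d  ⇒  Kc = ETc / (ET₀ × d)
Kc = 97.3 / (6.68 × 14) = 97.3 / 93.52 = 1.0404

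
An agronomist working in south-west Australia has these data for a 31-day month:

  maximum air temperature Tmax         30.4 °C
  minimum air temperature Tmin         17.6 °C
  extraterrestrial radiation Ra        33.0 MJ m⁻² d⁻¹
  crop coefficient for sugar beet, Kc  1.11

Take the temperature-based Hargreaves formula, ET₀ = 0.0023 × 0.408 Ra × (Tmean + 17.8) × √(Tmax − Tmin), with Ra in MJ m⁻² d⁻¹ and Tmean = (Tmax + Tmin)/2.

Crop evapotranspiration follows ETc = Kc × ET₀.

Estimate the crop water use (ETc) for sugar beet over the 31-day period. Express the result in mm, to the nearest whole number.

Tmean = (30.4 + 17.6)/2 = 24.00 °C
0.408 Ra = 0.408 × 33.0 = 13.4640 mm/d equivalent
ET₀ = 0.0023 × 13.4640 × (24.00 + 17.8) × √12.8 = 0.0023 × 13.4640 × 41.80 × 3.5777 = 4.6311 mm/d
ETc = Kc × ET₀ = 1.11 × 4.6311 = 5.1405 mm/d
Over 31 days: 5.1405 × 31 = 159.356 mm

159 mm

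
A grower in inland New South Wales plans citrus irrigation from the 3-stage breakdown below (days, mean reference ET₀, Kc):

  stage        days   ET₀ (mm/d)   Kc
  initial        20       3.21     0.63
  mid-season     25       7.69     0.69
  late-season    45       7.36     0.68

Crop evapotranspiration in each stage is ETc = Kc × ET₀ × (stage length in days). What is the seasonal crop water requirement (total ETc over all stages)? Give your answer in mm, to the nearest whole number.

initial: 0.63 × 3.21 × 20 = 40.45 mm
mid-season: 0.69 × 7.69 × 25 = 132.65 mm
late-season: 0.68 × 7.36 × 45 = 225.22 mm
Seasonal total = 398.32 mm

398 mm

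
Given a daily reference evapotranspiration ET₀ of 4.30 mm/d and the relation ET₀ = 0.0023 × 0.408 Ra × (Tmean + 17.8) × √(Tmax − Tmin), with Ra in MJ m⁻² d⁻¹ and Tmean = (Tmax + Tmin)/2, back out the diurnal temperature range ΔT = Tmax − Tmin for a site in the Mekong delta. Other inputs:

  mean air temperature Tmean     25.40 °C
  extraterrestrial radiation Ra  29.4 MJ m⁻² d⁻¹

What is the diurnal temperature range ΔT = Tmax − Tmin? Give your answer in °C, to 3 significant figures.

13.0 °C

√ΔT = ET₀ / [0.0023 × 0.408 × Ra × (Tmean+17.8)] = 4.30 / (0.0023 × 11.9952 × 43.20) = 3.6079
ΔT = 3.6079² = 13.017 °C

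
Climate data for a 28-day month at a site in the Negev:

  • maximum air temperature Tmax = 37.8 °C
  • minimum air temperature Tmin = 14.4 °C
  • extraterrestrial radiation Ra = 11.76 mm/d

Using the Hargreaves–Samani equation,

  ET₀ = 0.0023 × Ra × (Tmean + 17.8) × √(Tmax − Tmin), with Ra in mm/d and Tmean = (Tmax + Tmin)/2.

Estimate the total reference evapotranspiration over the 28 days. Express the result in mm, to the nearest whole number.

161 mm

Tmean = (37.8 + 14.4)/2 = 26.10 °C
ET₀ = 0.0023 × 11.76 × (26.10 + 17.8) × √23.4 = 0.0023 × 11.76 × 43.90 × 4.8374 = 5.7440 mm/d
Over 28 days: 5.7440 × 28 = 160.832 mm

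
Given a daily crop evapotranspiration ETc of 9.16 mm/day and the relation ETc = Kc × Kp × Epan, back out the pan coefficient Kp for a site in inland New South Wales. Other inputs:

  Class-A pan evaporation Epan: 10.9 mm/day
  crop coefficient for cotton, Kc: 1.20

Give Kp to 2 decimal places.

ETc = Kc × Kp × Epan  ⇒  Kp = ETc / (Kc × Epan)
Kp = 9.16 / (1.20 × 10.9) = 9.16 / 13.080 = 0.7003

0.70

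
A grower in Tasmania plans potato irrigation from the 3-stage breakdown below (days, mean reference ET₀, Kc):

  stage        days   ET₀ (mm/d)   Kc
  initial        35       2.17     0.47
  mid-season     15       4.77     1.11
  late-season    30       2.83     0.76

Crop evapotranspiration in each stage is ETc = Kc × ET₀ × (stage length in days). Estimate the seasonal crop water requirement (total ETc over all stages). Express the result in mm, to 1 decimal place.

initial: 0.47 × 2.17 × 35 = 35.70 mm
mid-season: 1.11 × 4.77 × 15 = 79.42 mm
late-season: 0.76 × 2.83 × 30 = 64.52 mm
Seasonal total = 179.64 mm

179.6 mm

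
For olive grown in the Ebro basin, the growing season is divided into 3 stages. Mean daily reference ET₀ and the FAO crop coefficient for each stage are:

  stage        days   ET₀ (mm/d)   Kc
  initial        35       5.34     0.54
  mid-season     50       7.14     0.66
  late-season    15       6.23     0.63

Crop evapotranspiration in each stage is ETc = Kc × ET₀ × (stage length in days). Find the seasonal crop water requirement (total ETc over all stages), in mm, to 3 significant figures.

395 mm

initial: 0.54 × 5.34 × 35 = 100.93 mm
mid-season: 0.66 × 7.14 × 50 = 235.62 mm
late-season: 0.63 × 6.23 × 15 = 58.87 mm
Seasonal total = 395.42 mm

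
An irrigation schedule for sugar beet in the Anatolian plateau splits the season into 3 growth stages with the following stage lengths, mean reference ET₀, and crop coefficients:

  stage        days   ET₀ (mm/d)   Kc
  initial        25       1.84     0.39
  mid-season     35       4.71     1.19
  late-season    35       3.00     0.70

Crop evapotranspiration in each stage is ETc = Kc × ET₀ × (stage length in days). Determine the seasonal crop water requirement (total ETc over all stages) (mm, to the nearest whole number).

initial: 0.39 × 1.84 × 25 = 17.94 mm
mid-season: 1.19 × 4.71 × 35 = 196.17 mm
late-season: 0.70 × 3.00 × 35 = 73.50 mm
Seasonal total = 287.61 mm

288 mm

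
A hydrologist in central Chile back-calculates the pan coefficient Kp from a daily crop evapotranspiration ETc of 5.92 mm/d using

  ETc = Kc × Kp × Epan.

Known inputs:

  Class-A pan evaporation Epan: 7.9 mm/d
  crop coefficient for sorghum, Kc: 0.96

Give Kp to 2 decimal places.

ETc = Kc × Kp × Epan  ⇒  Kp = ETc / (Kc × Epan)
Kp = 5.92 / (0.96 × 7.9) = 5.92 / 7.584 = 0.7806

0.78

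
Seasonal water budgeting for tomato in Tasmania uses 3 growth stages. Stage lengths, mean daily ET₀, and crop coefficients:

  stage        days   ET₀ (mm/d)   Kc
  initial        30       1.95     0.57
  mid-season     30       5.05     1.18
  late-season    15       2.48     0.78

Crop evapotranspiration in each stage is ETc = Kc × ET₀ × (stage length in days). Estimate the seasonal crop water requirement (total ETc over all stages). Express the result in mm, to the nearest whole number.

241 mm

initial: 0.57 × 1.95 × 30 = 33.35 mm
mid-season: 1.18 × 5.05 × 30 = 178.77 mm
late-season: 0.78 × 2.48 × 15 = 29.02 mm
Seasonal total = 241.14 mm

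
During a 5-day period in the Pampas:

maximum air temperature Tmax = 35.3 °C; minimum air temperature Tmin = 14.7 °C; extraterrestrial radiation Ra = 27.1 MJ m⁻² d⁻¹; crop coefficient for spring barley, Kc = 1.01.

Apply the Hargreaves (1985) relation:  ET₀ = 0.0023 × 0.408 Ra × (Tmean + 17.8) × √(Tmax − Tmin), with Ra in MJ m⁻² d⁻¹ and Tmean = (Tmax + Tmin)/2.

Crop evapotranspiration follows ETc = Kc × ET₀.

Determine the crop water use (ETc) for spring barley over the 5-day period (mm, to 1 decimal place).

24.9 mm

Tmean = (35.3 + 14.7)/2 = 25.00 °C
0.408 Ra = 0.408 × 27.1 = 11.0568 mm/d equivalent
ET₀ = 0.0023 × 11.0568 × (25.00 + 17.8) × √20.6 = 0.0023 × 11.0568 × 42.80 × 4.5387 = 4.9401 mm/d
ETc = Kc × ET₀ = 1.01 × 4.9401 = 4.9895 mm/d
Over 5 days: 4.9895 × 5 = 24.948 mm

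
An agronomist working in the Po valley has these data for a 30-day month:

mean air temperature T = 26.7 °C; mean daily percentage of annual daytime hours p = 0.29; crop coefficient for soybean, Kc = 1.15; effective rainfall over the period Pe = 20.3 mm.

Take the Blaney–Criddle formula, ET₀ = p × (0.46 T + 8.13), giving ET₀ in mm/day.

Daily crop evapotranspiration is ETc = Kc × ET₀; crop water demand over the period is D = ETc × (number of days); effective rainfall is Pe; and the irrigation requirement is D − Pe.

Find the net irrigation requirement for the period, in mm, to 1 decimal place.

ET₀ = 0.29 × (0.46 × 26.7 + 8.13) = 0.29 × 20.412 = 5.9195 mm/d
ETc = Kc × ET₀ = 1.15 × 5.9195 = 6.8074 mm/d
Crop demand D = ETc × 30 d = 6.8074 × 30 = 204.222 mm
D − Pe = 204.222 − 20.3 = 183.922 mm

183.9 mm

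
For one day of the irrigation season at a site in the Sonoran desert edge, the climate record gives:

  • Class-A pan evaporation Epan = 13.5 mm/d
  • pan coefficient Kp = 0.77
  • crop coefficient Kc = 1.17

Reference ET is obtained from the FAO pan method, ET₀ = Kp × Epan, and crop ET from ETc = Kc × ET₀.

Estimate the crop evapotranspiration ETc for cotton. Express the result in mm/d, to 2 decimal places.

ET₀ = 0.77 × 13.5 = 10.3950 mm/d
ETc = Kc × ET₀ = 1.17 × 10.3950 = 12.1622 mm/d

12.16 mm/d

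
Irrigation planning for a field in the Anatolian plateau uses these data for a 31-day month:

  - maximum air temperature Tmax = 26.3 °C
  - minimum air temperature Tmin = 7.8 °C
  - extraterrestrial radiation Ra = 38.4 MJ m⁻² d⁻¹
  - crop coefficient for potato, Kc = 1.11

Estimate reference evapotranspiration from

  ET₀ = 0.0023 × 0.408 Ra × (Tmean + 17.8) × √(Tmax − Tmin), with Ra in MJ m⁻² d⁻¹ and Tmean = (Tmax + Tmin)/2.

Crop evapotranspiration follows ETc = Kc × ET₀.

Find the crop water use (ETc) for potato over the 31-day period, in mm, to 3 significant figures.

186 mm

Tmean = (26.3 + 7.8)/2 = 17.05 °C
0.408 Ra = 0.408 × 38.4 = 15.6672 mm/d equivalent
ET₀ = 0.0023 × 15.6672 × (17.05 + 17.8) × √18.5 = 0.0023 × 15.6672 × 34.85 × 4.3012 = 5.4015 mm/d
ETc = Kc × ET₀ = 1.11 × 5.4015 = 5.9957 mm/d
Over 31 days: 5.9957 × 31 = 185.867 mm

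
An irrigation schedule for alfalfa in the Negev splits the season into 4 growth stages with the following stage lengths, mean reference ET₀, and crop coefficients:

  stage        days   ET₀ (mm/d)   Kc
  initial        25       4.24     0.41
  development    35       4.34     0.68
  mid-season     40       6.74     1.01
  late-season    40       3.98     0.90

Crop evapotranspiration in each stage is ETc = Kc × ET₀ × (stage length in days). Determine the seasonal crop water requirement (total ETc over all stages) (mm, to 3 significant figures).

initial: 0.41 × 4.24 × 25 = 43.46 mm
development: 0.68 × 4.34 × 35 = 103.29 mm
mid-season: 1.01 × 6.74 × 40 = 272.30 mm
late-season: 0.90 × 3.98 × 40 = 143.28 mm
Seasonal total = 562.33 mm

562 mm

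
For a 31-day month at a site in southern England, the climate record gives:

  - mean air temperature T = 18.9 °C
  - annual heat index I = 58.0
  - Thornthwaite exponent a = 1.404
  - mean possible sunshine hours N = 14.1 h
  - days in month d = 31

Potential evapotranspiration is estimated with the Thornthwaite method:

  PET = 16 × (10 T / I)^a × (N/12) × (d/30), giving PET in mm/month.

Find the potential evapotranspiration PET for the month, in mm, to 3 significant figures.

10T/I = 10 × 18.9 / 58.0 = 3.2586
(10T/I)^a = 3.2586^1.404 = 5.2516
Uncorrected PET = 16 × 5.2516 = 84.026 mm
Correction = (N/12)(d/30) = (14.1/12)(31/30) = 1.2142
PET = 84.026 × 1.2142 = 102.024 mm/month

102 mm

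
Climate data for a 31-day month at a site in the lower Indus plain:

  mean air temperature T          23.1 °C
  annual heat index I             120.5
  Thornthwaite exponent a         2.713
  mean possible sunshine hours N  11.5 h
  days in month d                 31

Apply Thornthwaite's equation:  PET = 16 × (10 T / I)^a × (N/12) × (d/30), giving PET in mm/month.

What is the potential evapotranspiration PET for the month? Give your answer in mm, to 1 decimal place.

10T/I = 10 × 23.1 / 120.5 = 1.9170
(10T/I)^a = 1.9170^2.713 = 5.8446
Uncorrected PET = 16 × 5.8446 = 93.514 mm
Correction = (N/12)(d/30) = (11.5/12)(31/30) = 0.9903
PET = 93.514 × 0.9903 = 92.607 mm/month

92.6 mm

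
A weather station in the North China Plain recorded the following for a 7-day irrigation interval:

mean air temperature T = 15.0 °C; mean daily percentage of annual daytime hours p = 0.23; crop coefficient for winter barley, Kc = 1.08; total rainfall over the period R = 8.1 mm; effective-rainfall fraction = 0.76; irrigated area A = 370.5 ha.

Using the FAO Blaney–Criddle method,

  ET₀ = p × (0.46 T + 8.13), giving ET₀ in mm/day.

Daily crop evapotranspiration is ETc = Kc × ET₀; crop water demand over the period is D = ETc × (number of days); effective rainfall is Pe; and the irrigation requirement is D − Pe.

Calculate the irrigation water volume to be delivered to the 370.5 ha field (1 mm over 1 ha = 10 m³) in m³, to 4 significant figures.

74020 m³

ET₀ = 0.23 × (0.46 × 15.0 + 8.13) = 0.23 × 15.030 = 3.4569 mm/d
ETc = Kc × ET₀ = 1.08 × 3.4569 = 3.7335 mm/d
Crop demand D = ETc × 7 d = 3.7335 × 7 = 26.135 mm
Pe = 0.76 × 8.1 = 6.156 mm
D − Pe = 26.135 − 6.156 = 19.979 mm
Volume = 19.979 mm × 370.5 ha × 10 = 74022.2 m³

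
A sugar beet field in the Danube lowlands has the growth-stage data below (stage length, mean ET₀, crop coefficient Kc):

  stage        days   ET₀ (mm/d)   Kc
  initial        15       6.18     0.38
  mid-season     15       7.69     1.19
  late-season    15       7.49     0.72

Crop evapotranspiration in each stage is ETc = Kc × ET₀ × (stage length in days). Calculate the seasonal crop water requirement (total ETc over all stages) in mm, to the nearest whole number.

253 mm

initial: 0.38 × 6.18 × 15 = 35.23 mm
mid-season: 1.19 × 7.69 × 15 = 137.27 mm
late-season: 0.72 × 7.49 × 15 = 80.89 mm
Seasonal total = 253.39 mm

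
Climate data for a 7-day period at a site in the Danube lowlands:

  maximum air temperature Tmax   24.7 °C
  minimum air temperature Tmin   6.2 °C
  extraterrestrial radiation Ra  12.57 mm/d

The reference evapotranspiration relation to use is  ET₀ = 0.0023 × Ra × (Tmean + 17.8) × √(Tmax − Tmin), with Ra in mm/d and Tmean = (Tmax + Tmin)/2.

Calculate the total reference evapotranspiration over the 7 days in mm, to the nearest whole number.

Tmean = (24.7 + 6.2)/2 = 15.45 °C
ET₀ = 0.0023 × 12.57 × (15.45 + 17.8) × √18.5 = 0.0023 × 12.57 × 33.25 × 4.3012 = 4.1347 mm/d
Over 7 days: 4.1347 × 7 = 28.943 mm

29 mm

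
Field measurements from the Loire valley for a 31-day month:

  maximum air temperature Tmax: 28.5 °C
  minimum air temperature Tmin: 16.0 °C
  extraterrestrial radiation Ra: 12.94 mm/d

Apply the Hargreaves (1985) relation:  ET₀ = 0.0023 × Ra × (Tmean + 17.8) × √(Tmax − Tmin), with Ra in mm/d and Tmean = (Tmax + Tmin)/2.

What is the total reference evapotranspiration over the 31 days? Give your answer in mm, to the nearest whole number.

Tmean = (28.5 + 16.0)/2 = 22.25 °C
ET₀ = 0.0023 × 12.94 × (22.25 + 17.8) × √12.5 = 0.0023 × 12.94 × 40.05 × 3.5355 = 4.2142 mm/d
Over 31 days: 4.2142 × 31 = 130.640 mm

131 mm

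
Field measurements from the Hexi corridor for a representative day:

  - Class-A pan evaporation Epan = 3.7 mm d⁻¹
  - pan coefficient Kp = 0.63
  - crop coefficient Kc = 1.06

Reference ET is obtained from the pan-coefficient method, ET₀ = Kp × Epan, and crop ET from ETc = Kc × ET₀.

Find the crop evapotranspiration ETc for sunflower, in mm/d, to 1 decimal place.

2.5 mm/d

ET₀ = 0.63 × 3.7 = 2.3310 mm/d
ETc = Kc × ET₀ = 1.06 × 2.3310 = 2.4709 mm/d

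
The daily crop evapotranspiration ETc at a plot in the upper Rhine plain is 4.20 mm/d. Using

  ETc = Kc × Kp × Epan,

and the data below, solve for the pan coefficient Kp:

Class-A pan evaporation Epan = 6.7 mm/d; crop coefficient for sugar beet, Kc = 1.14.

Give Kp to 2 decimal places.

ETc = Kc × Kp × Epan  ⇒  Kp = ETc / (Kc × Epan)
Kp = 4.20 / (1.14 × 6.7) = 4.20 / 7.638 = 0.5499

0.55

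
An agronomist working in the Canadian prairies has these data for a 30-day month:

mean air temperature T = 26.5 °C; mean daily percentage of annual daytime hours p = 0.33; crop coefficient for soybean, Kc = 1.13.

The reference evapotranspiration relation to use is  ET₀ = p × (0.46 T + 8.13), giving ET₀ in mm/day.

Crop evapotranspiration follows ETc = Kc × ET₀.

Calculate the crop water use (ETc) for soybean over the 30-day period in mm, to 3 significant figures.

ET₀ = 0.33 × (0.46 × 26.5 + 8.13) = 0.33 × 20.320 = 6.7056 mm/d
ETc = Kc × ET₀ = 1.13 × 6.7056 = 7.5773 mm/d
Over 30 days: 7.5773 × 30 = 227.319 mm

227 mm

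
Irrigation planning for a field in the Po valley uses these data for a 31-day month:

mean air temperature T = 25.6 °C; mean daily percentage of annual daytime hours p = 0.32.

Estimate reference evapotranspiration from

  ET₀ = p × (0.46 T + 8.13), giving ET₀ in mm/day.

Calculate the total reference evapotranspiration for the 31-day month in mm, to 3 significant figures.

ET₀ = 0.32 × (0.46 × 25.6 + 8.13) = 0.32 × 19.906 = 6.3699 mm/d
Monthly total = 6.3699 × 31 = 197.467 mm

197 mm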